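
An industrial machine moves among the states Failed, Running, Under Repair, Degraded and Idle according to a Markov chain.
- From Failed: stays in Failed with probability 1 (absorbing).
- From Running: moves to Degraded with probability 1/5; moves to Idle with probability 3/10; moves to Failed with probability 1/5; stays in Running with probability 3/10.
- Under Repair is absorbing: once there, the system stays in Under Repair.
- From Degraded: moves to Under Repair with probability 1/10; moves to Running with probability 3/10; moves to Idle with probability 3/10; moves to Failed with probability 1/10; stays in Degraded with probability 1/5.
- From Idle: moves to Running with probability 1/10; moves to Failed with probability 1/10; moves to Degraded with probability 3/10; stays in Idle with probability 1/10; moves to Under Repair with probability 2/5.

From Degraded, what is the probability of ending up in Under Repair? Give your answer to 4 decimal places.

Let h(s) be the probability of absorption at Under Repair starting from transient state s. Then h(Under Repair) = 1 and h(Failed) = 0. By first-step analysis:
h(Running) = 0.2·0 + 0.3·h(Running) + 0.2·h(Degraded) + 0.3·h(Idle)
h(Degraded) = 0.1·0 + 0.3·h(Running) + 0.1·1 + 0.2·h(Degraded) + 0.3·h(Idle)
h(Idle) = 0.1·0 + 0.1·h(Running) + 0.4·1 + 0.3·h(Degraded) + 0.1·h(Idle)
Solving: h(Running) = 0.4455, h(Degraded) = 0.5455, h(Idle) = 0.6758.
Starting from Degraded, the probability is 0.5455.

0.5455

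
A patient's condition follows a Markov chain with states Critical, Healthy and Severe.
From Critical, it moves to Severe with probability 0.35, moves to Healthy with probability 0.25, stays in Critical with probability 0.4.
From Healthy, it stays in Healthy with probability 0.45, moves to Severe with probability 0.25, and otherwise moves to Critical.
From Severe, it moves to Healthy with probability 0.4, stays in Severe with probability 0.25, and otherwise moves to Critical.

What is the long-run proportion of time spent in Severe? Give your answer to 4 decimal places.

Let the stationary distribution be π with π = πP and π_1 + π_2 + π_3 = 1.
π_1 = 0.4·π_1 + 0.3·π_2 + 0.35·π_3
π_2 = 0.25·π_1 + 0.45·π_2 + 0.4·π_3
Solving with the normalization constraint gives π = (0.3492, 0.3659, 0.2849).
So the stationary probability of Severe is 0.2849.

0.2849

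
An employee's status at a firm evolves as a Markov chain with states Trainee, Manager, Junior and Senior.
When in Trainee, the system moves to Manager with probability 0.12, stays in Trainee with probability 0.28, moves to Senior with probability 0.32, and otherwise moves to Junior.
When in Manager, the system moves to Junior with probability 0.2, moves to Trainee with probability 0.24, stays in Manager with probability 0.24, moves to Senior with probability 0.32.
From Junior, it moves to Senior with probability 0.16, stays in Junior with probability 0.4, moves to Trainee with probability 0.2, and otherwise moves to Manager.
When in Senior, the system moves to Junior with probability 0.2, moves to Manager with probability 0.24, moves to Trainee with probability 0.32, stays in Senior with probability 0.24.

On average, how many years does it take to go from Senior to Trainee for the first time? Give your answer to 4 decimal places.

3.6928

Let t(s) be the expected number of years to first reach Trainee from state s, with t(Trainee) = 0. Conditioning on the first year:
t(Manager) = 1 + 0.24·t(Manager) + 0.2·t(Junior) + 0.32·t(Senior)
t(Junior) = 1 + 0.24·t(Manager) + 0.4·t(Junior) + 0.16·t(Senior)
t(Senior) = 1 + 0.24·t(Manager) + 0.2·t(Junior) + 0.24·t(Senior)
Solving: t(Manager) = 3.9882, t(Junior) = 4.2467, t(Senior) = 3.6928.
Expected years from Senior to Trainee: 3.6928.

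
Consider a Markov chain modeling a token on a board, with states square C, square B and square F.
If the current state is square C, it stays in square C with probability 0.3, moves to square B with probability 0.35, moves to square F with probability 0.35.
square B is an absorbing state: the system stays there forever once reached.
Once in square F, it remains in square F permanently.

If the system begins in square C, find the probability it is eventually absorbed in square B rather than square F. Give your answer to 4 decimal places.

0.5000

Let h(s) be the probability of absorption at square B starting from transient state s. Then h(square B) = 1 and h(square F) = 0. By first-step analysis:
h(square C) = 0.3·h(square C) + 0.35·1 + 0.35·0
Solving: h(square C) = 0.5000.
Starting from square C, the probability is 0.5000.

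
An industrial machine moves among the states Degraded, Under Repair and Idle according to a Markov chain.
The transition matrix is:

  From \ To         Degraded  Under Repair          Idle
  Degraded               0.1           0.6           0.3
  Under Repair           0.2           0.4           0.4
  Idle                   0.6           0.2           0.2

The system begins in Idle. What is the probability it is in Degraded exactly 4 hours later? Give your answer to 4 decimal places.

0.2974

Propagate the distribution vector 4 hours from Idle.
After 0 hours: (0.0000, 0.0000, 1.0000)
After 1 hour: (0.6000, 0.2000, 0.2000)
After 2 hours: (0.2200, 0.4800, 0.3000)
After 3 hours: (0.2980, 0.3840, 0.3180)
After 4 hours: (0.2974, 0.3960, 0.3066)
P(in Degraded after 4 hours) = 0.2974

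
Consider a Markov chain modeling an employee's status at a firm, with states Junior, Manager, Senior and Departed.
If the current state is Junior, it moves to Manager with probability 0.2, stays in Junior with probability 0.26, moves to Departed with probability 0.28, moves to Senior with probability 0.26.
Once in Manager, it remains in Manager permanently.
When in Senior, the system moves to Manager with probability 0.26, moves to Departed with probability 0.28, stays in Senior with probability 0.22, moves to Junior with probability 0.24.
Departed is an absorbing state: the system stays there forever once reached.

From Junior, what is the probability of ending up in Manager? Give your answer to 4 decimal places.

Let h(s) be the probability of absorption at Manager starting from transient state s. Then h(Manager) = 1 and h(Departed) = 0. By first-step analysis:
h(Junior) = 0.26·h(Junior) + 0.2·1 + 0.26·h(Senior) + 0.28·0
h(Senior) = 0.24·h(Junior) + 0.26·1 + 0.22·h(Senior) + 0.28·0
Solving: h(Junior) = 0.4343, h(Senior) = 0.4670.
Starting from Junior, the probability is 0.4343.

0.4343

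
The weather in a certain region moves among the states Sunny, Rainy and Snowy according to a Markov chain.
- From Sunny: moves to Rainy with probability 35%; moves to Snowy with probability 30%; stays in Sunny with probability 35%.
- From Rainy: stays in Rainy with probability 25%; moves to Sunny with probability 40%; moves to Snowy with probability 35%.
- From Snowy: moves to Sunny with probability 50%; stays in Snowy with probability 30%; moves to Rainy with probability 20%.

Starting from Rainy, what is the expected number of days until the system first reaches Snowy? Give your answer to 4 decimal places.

Let t(s) be the expected number of days to first reach Snowy from state s, with t(Snowy) = 0. Conditioning on the first day:
t(Sunny) = 1 + 0.35·t(Sunny) + 0.35·t(Rainy)
t(Rainy) = 1 + 0.4·t(Sunny) + 0.25·t(Rainy)
Solving: t(Sunny) = 3.1655, t(Rainy) = 3.0216.
Expected days from Rainy to Snowy: 3.0216.

3.0216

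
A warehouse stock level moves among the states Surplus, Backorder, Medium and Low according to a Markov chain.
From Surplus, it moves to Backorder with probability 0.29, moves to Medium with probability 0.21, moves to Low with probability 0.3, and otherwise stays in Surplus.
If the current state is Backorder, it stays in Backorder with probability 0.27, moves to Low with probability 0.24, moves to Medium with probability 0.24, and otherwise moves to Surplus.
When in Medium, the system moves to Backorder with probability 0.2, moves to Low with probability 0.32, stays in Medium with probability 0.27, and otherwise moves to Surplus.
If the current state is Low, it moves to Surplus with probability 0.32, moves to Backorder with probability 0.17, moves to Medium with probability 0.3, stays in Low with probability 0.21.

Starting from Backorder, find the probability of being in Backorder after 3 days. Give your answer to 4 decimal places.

Propagate the distribution vector 3 days from Backorder.
After 0 days: (0.0000, 1.0000, 0.0000, 0.0000)
After 1 day: (0.2500, 0.2700, 0.2400, 0.2400)
After 2 days: (0.2447, 0.2342, 0.2541, 0.2670)
After 3 days: (0.2463, 0.2304, 0.2563, 0.2670)
P(in Backorder after 3 days) = 0.2304

0.2304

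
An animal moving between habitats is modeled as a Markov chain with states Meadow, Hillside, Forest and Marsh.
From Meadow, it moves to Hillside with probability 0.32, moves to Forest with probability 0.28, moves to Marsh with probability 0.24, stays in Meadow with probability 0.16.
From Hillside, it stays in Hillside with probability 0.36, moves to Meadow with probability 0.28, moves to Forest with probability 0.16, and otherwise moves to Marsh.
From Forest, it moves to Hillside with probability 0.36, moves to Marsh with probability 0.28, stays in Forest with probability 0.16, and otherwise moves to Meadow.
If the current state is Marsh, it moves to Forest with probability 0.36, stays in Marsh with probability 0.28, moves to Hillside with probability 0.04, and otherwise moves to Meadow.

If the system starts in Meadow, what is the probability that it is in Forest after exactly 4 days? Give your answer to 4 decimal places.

0.2386

Propagate the distribution vector 4 days from Meadow.
After 0 days: (1.0000, 0.0000, 0.0000, 0.0000)
After 1 day: (0.1600, 0.3200, 0.2800, 0.2400)
After 2 days: (0.2480, 0.2768, 0.2272, 0.2480)
After 3 days: (0.2420, 0.2707, 0.2394, 0.2479)
After 4 days: (0.2417, 0.2710, 0.2386, 0.2487)
P(in Forest after 4 days) = 0.2386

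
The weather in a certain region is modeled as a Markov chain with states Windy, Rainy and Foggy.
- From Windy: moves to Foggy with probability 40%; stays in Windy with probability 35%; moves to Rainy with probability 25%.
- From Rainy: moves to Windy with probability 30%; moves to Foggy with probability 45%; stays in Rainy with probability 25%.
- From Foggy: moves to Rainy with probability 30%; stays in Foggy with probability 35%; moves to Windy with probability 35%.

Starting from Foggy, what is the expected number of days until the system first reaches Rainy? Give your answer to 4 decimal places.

Let t(s) be the expected number of days to first reach Rainy from state s, with t(Rainy) = 0. Conditioning on the first day:
t(Windy) = 1 + 0.35·t(Windy) + 0.4·t(Foggy)
t(Foggy) = 1 + 0.35·t(Windy) + 0.35·t(Foggy)
Solving: t(Windy) = 3.7168, t(Foggy) = 3.5398.
Expected days from Foggy to Rainy: 3.5398.

3.5398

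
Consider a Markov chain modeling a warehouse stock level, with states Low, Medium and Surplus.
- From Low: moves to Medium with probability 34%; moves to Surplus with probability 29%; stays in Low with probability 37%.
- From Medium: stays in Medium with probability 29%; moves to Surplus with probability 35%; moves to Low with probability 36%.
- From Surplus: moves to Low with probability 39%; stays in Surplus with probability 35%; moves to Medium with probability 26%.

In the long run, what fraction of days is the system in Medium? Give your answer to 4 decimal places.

0.2989

Let the stationary distribution be π with π = πP and π_1 + π_2 + π_3 = 1.
π_1 = 0.37·π_1 + 0.36·π_2 + 0.39·π_3
π_2 = 0.34·π_1 + 0.29·π_2 + 0.26·π_3
Solving with the normalization constraint gives π = (0.3736, 0.2989, 0.3276).
So the stationary probability of Medium is 0.2989.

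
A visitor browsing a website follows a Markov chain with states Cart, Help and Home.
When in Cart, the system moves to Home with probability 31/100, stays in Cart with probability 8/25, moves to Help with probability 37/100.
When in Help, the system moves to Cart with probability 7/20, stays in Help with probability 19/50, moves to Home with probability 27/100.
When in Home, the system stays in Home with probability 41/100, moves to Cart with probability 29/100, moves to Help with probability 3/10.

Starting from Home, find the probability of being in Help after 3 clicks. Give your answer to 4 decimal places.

Propagate the distribution vector 3 clicks from Home.
After 0 clicks: (0.0000, 0.0000, 1.0000)
After 1 click: (0.2900, 0.3000, 0.4100)
After 2 clicks: (0.3167, 0.3443, 0.3390)
After 3 clicks: (0.3202, 0.3497, 0.3301)
P(in Help after 3 clicks) = 0.3497

0.3497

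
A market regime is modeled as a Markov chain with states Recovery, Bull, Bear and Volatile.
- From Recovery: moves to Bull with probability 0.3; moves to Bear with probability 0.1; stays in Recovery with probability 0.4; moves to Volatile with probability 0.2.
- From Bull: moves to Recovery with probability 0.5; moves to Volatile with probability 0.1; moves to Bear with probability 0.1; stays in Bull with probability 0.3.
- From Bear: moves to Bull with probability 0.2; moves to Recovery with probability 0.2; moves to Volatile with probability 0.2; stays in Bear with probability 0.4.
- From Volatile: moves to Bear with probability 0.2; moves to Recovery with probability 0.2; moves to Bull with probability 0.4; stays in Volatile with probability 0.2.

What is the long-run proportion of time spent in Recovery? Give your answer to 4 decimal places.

0.3626

Let the stationary distribution be π with π = πP and π_1 + π_2 + π_3 + π_4 = 1.
π_1 = 0.4·π_1 + 0.5·π_2 + 0.2·π_3 + 0.2·π_4
π_2 = 0.3·π_1 + 0.3·π_2 + 0.2·π_3 + 0.4·π_4
π_3 = 0.1·π_1 + 0.1·π_2 + 0.4·π_3 + 0.2·π_4
Solving with the normalization constraint gives π = (0.3626, 0.3003, 0.1671, 0.1700).
So the stationary probability of Recovery is 0.3626.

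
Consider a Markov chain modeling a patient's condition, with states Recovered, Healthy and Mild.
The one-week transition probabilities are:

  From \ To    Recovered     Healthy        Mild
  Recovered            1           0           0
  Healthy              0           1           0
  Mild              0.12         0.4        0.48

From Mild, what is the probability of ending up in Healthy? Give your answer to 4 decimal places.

Let h(s) be the probability of absorption at Healthy starting from transient state s. Then h(Healthy) = 1 and h(Recovered) = 0. By first-step analysis:
h(Mild) = 0.12·0 + 0.4·1 + 0.48·h(Mild)
Solving: h(Mild) = 0.7692.
Starting from Mild, the probability is 0.7692.

0.7692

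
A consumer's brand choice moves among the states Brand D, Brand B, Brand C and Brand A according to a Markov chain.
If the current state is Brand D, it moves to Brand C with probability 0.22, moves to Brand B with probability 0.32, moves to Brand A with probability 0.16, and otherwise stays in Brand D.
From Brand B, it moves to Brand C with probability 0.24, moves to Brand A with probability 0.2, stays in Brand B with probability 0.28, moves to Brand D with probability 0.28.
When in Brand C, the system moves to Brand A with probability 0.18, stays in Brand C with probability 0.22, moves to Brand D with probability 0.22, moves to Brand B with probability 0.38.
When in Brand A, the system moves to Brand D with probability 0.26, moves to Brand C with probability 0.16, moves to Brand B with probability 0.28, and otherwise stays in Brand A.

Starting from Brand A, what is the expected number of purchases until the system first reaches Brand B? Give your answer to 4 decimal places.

3.2339

Let t(s) be the expected number of purchases to first reach Brand B from state s, with t(Brand B) = 0. Conditioning on the first purchase:
t(Brand D) = 1 + 0.3·t(Brand D) + 0.22·t(Brand C) + 0.16·t(Brand A)
t(Brand C) = 1 + 0.22·t(Brand D) + 0.22·t(Brand C) + 0.18·t(Brand A)
t(Brand A) = 1 + 0.26·t(Brand D) + 0.16·t(Brand C) + 0.3·t(Brand A)
Solving: t(Brand D) = 3.0781, t(Brand C) = 2.8965, t(Brand A) = 3.2339.
Expected purchases from Brand A to Brand B: 3.2339.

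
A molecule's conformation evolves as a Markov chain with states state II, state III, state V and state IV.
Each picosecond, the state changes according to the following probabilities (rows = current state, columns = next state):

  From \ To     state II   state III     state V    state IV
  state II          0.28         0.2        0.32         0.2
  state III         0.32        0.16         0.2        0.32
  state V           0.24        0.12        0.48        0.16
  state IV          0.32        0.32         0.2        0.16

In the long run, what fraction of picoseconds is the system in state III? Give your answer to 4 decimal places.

0.1906

Let the stationary distribution be π with π = πP and π_1 + π_2 + π_3 + π_4 = 1.
π_1 = 0.28·π_1 + 0.32·π_2 + 0.24·π_3 + 0.32·π_4
π_2 = 0.2·π_1 + 0.16·π_2 + 0.12·π_3 + 0.32·π_4
π_3 = 0.32·π_1 + 0.2·π_2 + 0.48·π_3 + 0.2·π_4
Solving with the normalization constraint gives π = (0.2827, 0.1906, 0.3249, 0.2018).
So the stationary probability of state III is 0.1906.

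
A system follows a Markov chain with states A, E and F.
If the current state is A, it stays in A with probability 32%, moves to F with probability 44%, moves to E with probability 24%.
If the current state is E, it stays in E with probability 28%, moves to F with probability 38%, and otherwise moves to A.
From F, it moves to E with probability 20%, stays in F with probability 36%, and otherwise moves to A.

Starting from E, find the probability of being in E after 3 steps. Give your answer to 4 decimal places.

0.2337

Propagate the distribution vector 3 steps from E.
After 0 steps: (0.0000, 1.0000, 0.0000)
After 1 step: (0.3400, 0.2800, 0.3800)
After 2 steps: (0.3712, 0.2360, 0.3928)
After 3 steps: (0.3719, 0.2337, 0.3944)
P(in E after 3 steps) = 0.2337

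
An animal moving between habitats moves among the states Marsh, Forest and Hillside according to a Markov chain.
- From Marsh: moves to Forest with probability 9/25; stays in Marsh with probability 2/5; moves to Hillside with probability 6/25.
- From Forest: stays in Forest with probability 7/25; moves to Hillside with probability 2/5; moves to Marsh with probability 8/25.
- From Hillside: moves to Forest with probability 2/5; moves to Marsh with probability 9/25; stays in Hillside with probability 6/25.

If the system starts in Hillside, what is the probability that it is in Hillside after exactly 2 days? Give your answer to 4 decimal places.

0.3040

Sum over the intermediate state after 1 day:
P = P(Hillside→Marsh)·P(Marsh→Hillside) + P(Hillside→Forest)·P(Forest→Hillside) + P(Hillside→Hillside)·P(Hillside→Hillside)
  = 0.36×0.24 + 0.4×0.4 + 0.24×0.24
  = 0.0864 + 0.1600 + 0.0576 = 0.3040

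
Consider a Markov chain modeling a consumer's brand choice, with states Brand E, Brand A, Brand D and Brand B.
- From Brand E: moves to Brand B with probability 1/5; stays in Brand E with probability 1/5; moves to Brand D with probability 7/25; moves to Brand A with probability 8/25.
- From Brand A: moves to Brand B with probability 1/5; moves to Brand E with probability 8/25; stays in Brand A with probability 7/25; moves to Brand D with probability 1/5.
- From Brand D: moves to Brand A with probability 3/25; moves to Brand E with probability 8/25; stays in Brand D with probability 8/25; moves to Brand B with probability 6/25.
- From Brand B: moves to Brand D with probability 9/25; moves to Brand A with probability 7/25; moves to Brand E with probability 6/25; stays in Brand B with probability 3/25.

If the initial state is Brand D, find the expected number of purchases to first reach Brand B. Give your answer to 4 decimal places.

Let t(s) be the expected number of purchases to first reach Brand B from state s, with t(Brand B) = 0. Conditioning on the first purchase:
t(Brand E) = 1 + 0.2·t(Brand E) + 0.32·t(Brand A) + 0.28·t(Brand D)
t(Brand A) = 1 + 0.32·t(Brand E) + 0.28·t(Brand A) + 0.2·t(Brand D)
t(Brand D) = 1 + 0.32·t(Brand E) + 0.12·t(Brand A) + 0.32·t(Brand D)
Solving: t(Brand E) = 4.7435, t(Brand A) = 4.7590, t(Brand D) = 4.5426.
Expected purchases from Brand D to Brand B: 4.5426.

4.5426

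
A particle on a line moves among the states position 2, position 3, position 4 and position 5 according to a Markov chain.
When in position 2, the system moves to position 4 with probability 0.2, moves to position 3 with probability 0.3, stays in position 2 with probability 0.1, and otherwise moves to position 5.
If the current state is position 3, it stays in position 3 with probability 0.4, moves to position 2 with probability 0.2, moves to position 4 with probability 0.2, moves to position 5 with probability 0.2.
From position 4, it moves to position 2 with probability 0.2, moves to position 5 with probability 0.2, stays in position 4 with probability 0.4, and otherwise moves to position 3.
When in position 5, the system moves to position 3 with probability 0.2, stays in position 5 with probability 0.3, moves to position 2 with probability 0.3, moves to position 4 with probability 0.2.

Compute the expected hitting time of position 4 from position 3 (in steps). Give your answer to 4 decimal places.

5.0000

Let t(s) be the expected number of steps to first reach position 4 from state s, with t(position 4) = 0. Conditioning on the first step:
t(position 2) = 1 + 0.1·t(position 2) + 0.3·t(position 3) + 0.4·t(position 5)
t(position 3) = 1 + 0.2·t(position 2) + 0.4·t(position 3) + 0.2·t(position 5)
t(position 5) = 1 + 0.3·t(position 2) + 0.2·t(position 3) + 0.3·t(position 5)
Solving: t(position 2) = 5.0000, t(position 3) = 5.0000, t(position 5) = 5.0000.
Expected steps from position 3 to position 4: 5.0000.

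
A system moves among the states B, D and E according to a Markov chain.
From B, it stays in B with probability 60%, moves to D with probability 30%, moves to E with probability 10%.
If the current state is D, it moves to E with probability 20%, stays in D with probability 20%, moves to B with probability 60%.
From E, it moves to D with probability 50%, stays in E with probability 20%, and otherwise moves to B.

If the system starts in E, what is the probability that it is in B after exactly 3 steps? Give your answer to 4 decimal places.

0.5490

Propagate the distribution vector 3 steps from E.
After 0 steps: (0.0000, 0.0000, 1.0000)
After 1 step: (0.3000, 0.5000, 0.2000)
After 2 steps: (0.5400, 0.2900, 0.1700)
After 3 steps: (0.5490, 0.3050, 0.1460)
P(in B after 3 steps) = 0.5490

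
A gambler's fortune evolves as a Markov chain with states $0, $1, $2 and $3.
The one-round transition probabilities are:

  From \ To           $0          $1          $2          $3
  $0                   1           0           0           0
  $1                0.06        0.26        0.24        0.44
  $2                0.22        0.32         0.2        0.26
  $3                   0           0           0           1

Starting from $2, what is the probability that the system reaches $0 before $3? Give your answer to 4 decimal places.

0.3533

Let h(s) be the probability of absorption at $0 starting from transient state s. Then h($0) = 1 and h($3) = 0. By first-step analysis:
h($1) = 0.06·1 + 0.26·h($1) + 0.24·h($2) + 0.44·0
h($2) = 0.22·1 + 0.32·h($1) + 0.2·h($2) + 0.26·0
Solving: h($1) = 0.1957, h($2) = 0.3533.
Starting from $2, the probability is 0.3533.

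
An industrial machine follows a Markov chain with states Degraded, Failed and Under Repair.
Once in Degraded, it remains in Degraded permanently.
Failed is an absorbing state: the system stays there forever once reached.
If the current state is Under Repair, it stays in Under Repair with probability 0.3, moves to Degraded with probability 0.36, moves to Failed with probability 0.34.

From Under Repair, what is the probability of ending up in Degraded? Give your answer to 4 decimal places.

Let h(s) be the probability of absorption at Degraded starting from transient state s. Then h(Degraded) = 1 and h(Failed) = 0. By first-step analysis:
h(Under Repair) = 0.36·1 + 0.34·0 + 0.3·h(Under Repair)
Solving: h(Under Repair) = 0.5143.
Starting from Under Repair, the probability is 0.5143.

0.5143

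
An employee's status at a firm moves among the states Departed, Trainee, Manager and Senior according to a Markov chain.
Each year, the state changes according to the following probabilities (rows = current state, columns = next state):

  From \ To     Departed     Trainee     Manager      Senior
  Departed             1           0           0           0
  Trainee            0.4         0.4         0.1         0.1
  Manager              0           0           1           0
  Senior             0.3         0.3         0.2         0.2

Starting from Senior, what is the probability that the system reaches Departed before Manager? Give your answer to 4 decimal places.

0.6667

Let h(s) be the probability of absorption at Departed starting from transient state s. Then h(Departed) = 1 and h(Manager) = 0. By first-step analysis:
h(Trainee) = 0.4·1 + 0.4·h(Trainee) + 0.1·0 + 0.1·h(Senior)
h(Senior) = 0.3·1 + 0.3·h(Trainee) + 0.2·0 + 0.2·h(Senior)
Solving: h(Trainee) = 0.7778, h(Senior) = 0.6667.
Starting from Senior, the probability is 0.6667.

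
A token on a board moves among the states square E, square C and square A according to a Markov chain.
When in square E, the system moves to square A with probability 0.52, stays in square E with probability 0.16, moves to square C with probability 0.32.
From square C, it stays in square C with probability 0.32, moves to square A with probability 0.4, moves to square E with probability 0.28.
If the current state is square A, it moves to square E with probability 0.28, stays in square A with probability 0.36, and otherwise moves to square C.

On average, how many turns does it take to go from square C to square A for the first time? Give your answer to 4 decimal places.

2.3256

Let t(s) be the expected number of turns to first reach square A from state s, with t(square A) = 0. Conditioning on the first turn:
t(square E) = 1 + 0.16·t(square E) + 0.32·t(square C)
t(square C) = 1 + 0.28·t(square E) + 0.32·t(square C)
Solving: t(square E) = 2.0764, t(square C) = 2.3256.
Expected turns from square C to square A: 2.3256.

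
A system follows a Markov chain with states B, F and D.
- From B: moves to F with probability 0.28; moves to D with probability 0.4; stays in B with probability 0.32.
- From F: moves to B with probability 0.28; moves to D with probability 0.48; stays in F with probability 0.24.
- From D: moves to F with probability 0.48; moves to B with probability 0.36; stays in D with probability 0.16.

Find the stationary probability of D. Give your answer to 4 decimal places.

0.3442

Let the stationary distribution be π with π = πP and π_1 + π_2 + π_3 = 1.
π_1 = 0.32·π_1 + 0.28·π_2 + 0.36·π_3
π_2 = 0.28·π_1 + 0.24·π_2 + 0.48·π_3
Solving with the normalization constraint gives π = (0.3204, 0.3354, 0.3442).
So the stationary probability of D is 0.3442.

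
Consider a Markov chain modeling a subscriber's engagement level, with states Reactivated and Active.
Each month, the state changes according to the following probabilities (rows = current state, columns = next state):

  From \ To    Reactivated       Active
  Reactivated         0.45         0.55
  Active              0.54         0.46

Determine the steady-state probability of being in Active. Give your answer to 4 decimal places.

Let the stationary distribution be π with π = πP and π_1 + π_2 = 1.
π_1 = 0.45·π_1 + 0.54·π_2
Solving with the normalization constraint gives π = (0.4954, 0.5046).
So the stationary probability of Active is 0.5046.

0.5046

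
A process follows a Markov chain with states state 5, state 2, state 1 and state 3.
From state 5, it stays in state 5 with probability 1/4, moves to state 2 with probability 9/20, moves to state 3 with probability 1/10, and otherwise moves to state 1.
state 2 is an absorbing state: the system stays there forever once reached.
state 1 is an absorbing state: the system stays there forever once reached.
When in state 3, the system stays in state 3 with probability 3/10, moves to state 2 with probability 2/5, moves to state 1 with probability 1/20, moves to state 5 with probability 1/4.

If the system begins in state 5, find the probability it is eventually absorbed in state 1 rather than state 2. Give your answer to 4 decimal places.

Let h(s) be the probability of absorption at state 1 starting from transient state s. Then h(state 1) = 1 and h(state 2) = 0. By first-step analysis:
h(state 5) = 0.25·h(state 5) + 0.45·0 + 0.2·1 + 0.1·h(state 3)
h(state 3) = 0.25·h(state 5) + 0.4·0 + 0.05·1 + 0.3·h(state 3)
Solving: h(state 5) = 0.2900, h(state 3) = 0.1750.
Starting from state 5, the probability is 0.2900.

0.2900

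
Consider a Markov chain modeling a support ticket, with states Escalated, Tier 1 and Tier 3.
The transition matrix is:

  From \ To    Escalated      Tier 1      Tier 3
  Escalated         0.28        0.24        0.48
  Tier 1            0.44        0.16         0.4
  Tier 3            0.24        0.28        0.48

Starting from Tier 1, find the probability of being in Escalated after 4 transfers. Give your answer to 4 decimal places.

Propagate the distribution vector 4 transfers from Tier 1.
After 0 transfers: (0.0000, 1.0000, 0.0000)
After 1 transfer: (0.4400, 0.1600, 0.4000)
After 2 transfers: (0.2896, 0.2432, 0.4672)
After 3 transfers: (0.3002, 0.2392, 0.4605)
After 4 transfers: (0.2999, 0.2393, 0.4609)
P(in Escalated after 4 transfers) = 0.2999

0.2999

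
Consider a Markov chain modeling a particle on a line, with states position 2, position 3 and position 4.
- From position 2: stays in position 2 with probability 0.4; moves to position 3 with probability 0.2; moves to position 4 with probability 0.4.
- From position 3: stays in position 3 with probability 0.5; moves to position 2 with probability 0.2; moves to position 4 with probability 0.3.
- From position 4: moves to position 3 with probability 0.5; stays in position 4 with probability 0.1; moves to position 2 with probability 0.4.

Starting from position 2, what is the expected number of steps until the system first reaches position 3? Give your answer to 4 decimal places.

Let t(s) be the expected number of steps to first reach position 3 from state s, with t(position 3) = 0. Conditioning on the first step:
t(position 2) = 1 + 0.4·t(position 2) + 0.4·t(position 4)
t(position 4) = 1 + 0.4·t(position 2) + 0.1·t(position 4)
Solving: t(position 2) = 3.4211, t(position 4) = 2.6316.
Expected steps from position 2 to position 3: 3.4211.

3.4211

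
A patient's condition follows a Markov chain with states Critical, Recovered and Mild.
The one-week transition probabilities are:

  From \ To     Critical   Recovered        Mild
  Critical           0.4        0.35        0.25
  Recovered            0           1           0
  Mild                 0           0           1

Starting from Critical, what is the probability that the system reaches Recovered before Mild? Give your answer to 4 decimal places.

Let h(s) be the probability of absorption at Recovered starting from transient state s. Then h(Recovered) = 1 and h(Mild) = 0. By first-step analysis:
h(Critical) = 0.4·h(Critical) + 0.35·1 + 0.25·0
Solving: h(Critical) = 0.5833.
Starting from Critical, the probability is 0.5833.

0.5833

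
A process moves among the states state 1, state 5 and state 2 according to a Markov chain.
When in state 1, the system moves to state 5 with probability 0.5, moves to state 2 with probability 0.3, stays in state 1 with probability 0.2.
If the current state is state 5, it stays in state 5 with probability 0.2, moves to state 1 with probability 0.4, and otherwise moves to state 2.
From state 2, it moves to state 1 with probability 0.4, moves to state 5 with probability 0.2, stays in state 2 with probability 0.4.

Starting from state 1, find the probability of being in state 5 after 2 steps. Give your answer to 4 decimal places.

Sum over the intermediate state after 1 step:
P = P(state 1→state 1)·P(state 1→state 5) + P(state 1→state 5)·P(state 5→state 5) + P(state 1→state 2)·P(state 2→state 5)
  = 0.2×0.5 + 0.5×0.2 + 0.3×0.2
  = 0.1000 + 0.1000 + 0.0600 = 0.2600

0.2600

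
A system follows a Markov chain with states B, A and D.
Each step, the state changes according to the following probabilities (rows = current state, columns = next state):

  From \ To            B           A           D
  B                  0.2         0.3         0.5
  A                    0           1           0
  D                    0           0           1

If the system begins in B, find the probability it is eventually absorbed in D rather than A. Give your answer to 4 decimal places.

Let h(s) be the probability of absorption at D starting from transient state s. Then h(D) = 1 and h(A) = 0. By first-step analysis:
h(B) = 0.2·h(B) + 0.3·0 + 0.5·1
Solving: h(B) = 0.6250.
Starting from B, the probability is 0.6250.

0.6250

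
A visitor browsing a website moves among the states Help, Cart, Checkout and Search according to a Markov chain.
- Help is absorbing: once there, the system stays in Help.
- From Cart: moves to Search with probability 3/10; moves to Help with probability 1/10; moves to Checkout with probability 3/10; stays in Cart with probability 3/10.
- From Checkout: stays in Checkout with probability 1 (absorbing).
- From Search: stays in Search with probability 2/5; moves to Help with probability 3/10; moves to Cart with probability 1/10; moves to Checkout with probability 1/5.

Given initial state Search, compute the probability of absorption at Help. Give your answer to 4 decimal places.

0.5641

Let h(s) be the probability of absorption at Help starting from transient state s. Then h(Help) = 1 and h(Checkout) = 0. By first-step analysis:
h(Cart) = 0.1·1 + 0.3·h(Cart) + 0.3·0 + 0.3·h(Search)
h(Search) = 0.3·1 + 0.1·h(Cart) + 0.2·0 + 0.4·h(Search)
Solving: h(Cart) = 0.3846, h(Search) = 0.5641.
Starting from Search, the probability is 0.5641.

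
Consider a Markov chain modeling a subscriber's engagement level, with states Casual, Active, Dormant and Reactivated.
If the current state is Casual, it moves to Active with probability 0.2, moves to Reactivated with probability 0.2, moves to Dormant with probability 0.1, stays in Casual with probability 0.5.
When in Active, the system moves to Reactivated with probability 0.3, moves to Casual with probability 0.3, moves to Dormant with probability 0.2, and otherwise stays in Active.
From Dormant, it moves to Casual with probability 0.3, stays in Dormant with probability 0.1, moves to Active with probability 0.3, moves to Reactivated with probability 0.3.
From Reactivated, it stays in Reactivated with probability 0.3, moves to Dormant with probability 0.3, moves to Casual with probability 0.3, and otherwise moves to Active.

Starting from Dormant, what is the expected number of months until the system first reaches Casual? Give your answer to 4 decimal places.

3.3333

Let t(s) be the expected number of months to first reach Casual from state s, with t(Casual) = 0. Conditioning on the first month:
t(Active) = 1 + 0.2·t(Active) + 0.2·t(Dormant) + 0.3·t(Reactivated)
t(Dormant) = 1 + 0.3·t(Active) + 0.1·t(Dormant) + 0.3·t(Reactivated)
t(Reactivated) = 1 + 0.1·t(Active) + 0.3·t(Dormant) + 0.3·t(Reactivated)
Solving: t(Active) = 3.3333, t(Dormant) = 3.3333, t(Reactivated) = 3.3333.
Expected months from Dormant to Casual: 3.3333.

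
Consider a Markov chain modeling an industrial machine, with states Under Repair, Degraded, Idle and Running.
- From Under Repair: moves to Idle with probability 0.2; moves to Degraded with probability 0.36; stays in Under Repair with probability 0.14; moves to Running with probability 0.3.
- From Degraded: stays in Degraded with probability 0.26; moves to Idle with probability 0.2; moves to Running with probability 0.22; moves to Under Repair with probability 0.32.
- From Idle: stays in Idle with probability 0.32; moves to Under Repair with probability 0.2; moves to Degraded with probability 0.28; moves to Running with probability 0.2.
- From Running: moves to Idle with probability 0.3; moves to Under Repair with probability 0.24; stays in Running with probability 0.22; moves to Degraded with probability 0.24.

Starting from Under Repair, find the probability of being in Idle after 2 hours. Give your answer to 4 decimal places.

Propagate the distribution vector 2 hours from Under Repair.
After 0 hours: (1.0000, 0.0000, 0.0000, 0.0000)
After 1 hour: (0.1400, 0.3600, 0.2000, 0.3000)
After 2 hours: (0.2468, 0.2720, 0.2540, 0.2272)
P(in Idle after 2 hours) = 0.2540

0.2540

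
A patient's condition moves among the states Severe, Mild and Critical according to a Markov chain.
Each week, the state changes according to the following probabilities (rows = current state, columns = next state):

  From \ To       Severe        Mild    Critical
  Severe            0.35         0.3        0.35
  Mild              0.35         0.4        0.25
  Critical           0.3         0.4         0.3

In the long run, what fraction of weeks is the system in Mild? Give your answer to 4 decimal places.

Let the stationary distribution be π with π = πP and π_1 + π_2 + π_3 = 1.
π_1 = 0.35·π_1 + 0.35·π_2 + 0.3·π_3
π_2 = 0.3·π_1 + 0.4·π_2 + 0.4·π_3
Solving with the normalization constraint gives π = (0.3351, 0.3665, 0.2984).
So the stationary probability of Mild is 0.3665.

0.3665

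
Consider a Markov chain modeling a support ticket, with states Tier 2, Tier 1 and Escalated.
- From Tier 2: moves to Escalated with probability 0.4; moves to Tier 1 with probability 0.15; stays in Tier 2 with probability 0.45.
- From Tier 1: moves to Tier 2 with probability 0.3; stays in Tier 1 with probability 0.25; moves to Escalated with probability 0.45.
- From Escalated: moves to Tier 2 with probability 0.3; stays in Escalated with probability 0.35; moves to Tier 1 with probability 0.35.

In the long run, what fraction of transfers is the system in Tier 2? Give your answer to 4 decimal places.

Let the stationary distribution be π with π = πP and π_1 + π_2 + π_3 = 1.
π_1 = 0.45·π_1 + 0.3·π_2 + 0.3·π_3
π_2 = 0.15·π_1 + 0.25·π_2 + 0.35·π_3
Solving with the normalization constraint gives π = (0.3529, 0.2540, 0.3930).
So the stationary probability of Tier 2 is 0.3529.

0.3529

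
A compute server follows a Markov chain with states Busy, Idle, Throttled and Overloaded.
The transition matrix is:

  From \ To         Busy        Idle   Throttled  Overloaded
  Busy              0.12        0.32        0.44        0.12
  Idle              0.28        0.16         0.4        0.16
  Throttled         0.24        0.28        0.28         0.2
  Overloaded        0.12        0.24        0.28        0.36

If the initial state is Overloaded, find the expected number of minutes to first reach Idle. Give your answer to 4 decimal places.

3.7774

Let t(s) be the expected number of minutes to first reach Idle from state s, with t(Idle) = 0. Conditioning on the first minute:
t(Busy) = 1 + 0.12·t(Busy) + 0.44·t(Throttled) + 0.12·t(Overloaded)
t(Throttled) = 1 + 0.24·t(Busy) + 0.28·t(Throttled) + 0.2·t(Overloaded)
t(Overloaded) = 1 + 0.12·t(Busy) + 0.28·t(Throttled) + 0.36·t(Overloaded)
Solving: t(Busy) = 3.4447, t(Throttled) = 3.5864, t(Overloaded) = 3.7774.
Expected minutes from Overloaded to Idle: 3.7774.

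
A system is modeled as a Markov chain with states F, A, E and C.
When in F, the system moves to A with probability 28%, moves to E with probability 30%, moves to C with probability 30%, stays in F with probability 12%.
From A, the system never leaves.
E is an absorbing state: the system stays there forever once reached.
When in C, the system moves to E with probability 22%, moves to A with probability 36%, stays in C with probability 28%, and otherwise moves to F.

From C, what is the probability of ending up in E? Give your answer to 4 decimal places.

Let h(s) be the probability of absorption at E starting from transient state s. Then h(E) = 1 and h(A) = 0. By first-step analysis:
h(F) = 0.12·h(F) + 0.28·0 + 0.3·1 + 0.3·h(C)
h(C) = 0.14·h(F) + 0.36·0 + 0.22·1 + 0.28·h(C)
Solving: h(F) = 0.4767, h(C) = 0.3982.
Starting from C, the probability is 0.3982.

0.3982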